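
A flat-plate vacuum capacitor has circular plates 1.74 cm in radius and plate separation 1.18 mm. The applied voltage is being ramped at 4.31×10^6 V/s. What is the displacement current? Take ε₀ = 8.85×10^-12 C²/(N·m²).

3.07×10^-5 A

C = ε₀A/d = (8.85×10^-12)(9.511×10^-4)/(1.18×10^-3) = 7.133×10^-12 F.
I_d = C dV/dt = (7.133×10^-12)(4.31×10^6) = 3.07×10^-5 A.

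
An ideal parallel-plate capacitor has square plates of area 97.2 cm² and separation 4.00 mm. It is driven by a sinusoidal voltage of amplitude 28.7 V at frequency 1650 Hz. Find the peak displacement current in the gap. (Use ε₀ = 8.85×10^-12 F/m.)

The displacement current equals the conduction current C dV/dt, which peaks at C V₀ ω.
With C = ε₀A/d = (8.85×10^-12)(9.72×10^-3)/(4.00×10^-3) = 2.151×10^-11 F and ω = 2πf = 1.037×10^4 rad/s, I_d,max = (2.151×10^-11)(28.7)(1.037×10^4) = 6.40×10^-6 A.

6.40×10^-6 A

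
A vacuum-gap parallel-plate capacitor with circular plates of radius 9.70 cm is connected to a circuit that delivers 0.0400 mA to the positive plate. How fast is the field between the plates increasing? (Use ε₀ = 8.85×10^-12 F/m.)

By continuity, I_d in the gap equals the 0.0400 mA flowing in the wire.
Since I_d = ε₀ A dE/dt, dE/dt = I_d/(ε₀A) = (4.00×10^-5)/((8.85×10^-12)(0.02956)) = 1.53×10^8 V/(m·s).

1.53×10^8 V/(m·s)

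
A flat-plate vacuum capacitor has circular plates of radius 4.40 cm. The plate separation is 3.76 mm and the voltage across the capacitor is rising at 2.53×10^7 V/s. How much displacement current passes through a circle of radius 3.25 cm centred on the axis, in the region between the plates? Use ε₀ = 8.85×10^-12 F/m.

1.98×10^-4 A

dE/dt = (dV/dt)/d = 6.729×10^9 V/(m·s); I_d = ε₀(πR²)(dE/dt) = (8.85×10^-12)(6.082×10^-3)(6.729×10^9) = 3.622×10^-4 A.
Since J_d is uniform, the enclosed fraction is (r/R)² = 0.5456, giving I_d,enc = 1.98×10^-4 A.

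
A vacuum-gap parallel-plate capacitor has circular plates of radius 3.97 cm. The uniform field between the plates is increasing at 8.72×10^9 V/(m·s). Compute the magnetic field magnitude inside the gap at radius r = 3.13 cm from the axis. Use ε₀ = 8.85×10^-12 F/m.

1.52×10^-9 T

I_d = ε₀ dΦ_E/dt = ε₀ πR² (dE/dt) = (8.85×10^-12)(4.951×10^-3)(8.72×10^9) = 3.821×10^-4 A through the full plate area.
For r < R the Ampère–Maxwell law gives B(2πr) = μ₀ I_d (r²/R²), so B = μ₀ I_d r/(2πR²) = (4π×10^-7)(3.821×10^-4)(0.0313)/(2π·0.0397²) = 1.52×10^-9 T.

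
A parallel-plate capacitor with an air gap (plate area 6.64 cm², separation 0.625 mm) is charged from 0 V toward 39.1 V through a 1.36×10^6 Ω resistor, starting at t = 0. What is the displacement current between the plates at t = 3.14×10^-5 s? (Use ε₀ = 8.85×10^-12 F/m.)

With C = ε₀A/d = (8.85×10^-12)(6.64×10^-4)/(6.25×10^-4) = 9.402×10^-12 F, the time constant is τ = RC = 1.279×10^-5 s, so t/τ = 2.455 and e^(−t/τ) = 0.08586.
I_d = I_cond = (V₀/R) e^(−t/τ) = (2.875×10^-5)(0.08586) = 2.47×10^-6 A.

2.47×10^-6 A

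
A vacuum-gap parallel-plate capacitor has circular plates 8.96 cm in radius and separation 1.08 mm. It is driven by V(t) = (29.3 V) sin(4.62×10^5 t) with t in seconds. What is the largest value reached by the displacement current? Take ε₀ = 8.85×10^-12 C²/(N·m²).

2.80×10^-3 A

The displacement current equals the conduction current C dV/dt, which peaks at C V₀ ω.
With C = ε₀A/d = (8.85×10^-12)(0.02522)/(1.08×10^-3) = 2.067×10^-10 F and ω = 4.62×10^5 rad/s, I_d,max = (2.067×10^-10)(29.3)(4.62×10^5) = 2.80×10^-3 A.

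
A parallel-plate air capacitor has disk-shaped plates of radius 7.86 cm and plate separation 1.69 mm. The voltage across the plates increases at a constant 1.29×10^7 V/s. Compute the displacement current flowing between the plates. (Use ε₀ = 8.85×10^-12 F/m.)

1.31×10^-3 A

E = V/d so dE/dt = (dV/dt)/d = 7.633×10^9 V/(m·s), and I_d = ε₀ A dE/dt = (8.85×10^-12)(0.01941)(7.633×10^9) = 1.31×10^-3 A.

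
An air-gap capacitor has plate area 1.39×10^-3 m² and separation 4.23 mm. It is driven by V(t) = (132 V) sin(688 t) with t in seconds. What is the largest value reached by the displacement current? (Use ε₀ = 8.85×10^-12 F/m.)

(dE/dt)_max = V₀ω/d = 2.147×10^7 V/(m·s); ω = 688 rad/s.
I_d,max = ε₀ A (dE/dt)_max = (8.85×10^-12)(1.39×10^-3)(2.147×10^7) = 2.64×10^-7 A.

2.64×10^-7 A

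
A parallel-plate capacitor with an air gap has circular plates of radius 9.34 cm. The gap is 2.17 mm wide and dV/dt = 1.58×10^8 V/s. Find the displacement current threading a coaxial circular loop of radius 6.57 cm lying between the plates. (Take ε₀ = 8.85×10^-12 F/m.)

8.74×10^-3 A

dE/dt = (dV/dt)/d = 7.281×10^10 V/(m·s); I_d = ε₀(πR²)(dE/dt) = (8.85×10^-12)(0.02741)(7.281×10^10) = 0.01766 A.
Since J_d is uniform, the enclosed fraction is (r/R)² = 0.4948, giving I_d,enc = 8.74×10^-3 A.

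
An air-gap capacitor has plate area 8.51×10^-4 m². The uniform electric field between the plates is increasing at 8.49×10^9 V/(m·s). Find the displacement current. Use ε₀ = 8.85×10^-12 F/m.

6.39×10^-5 A

With a uniform field, Φ_E = EA, so I_d = ε₀ A dE/dt = 6.39×10^-5 A.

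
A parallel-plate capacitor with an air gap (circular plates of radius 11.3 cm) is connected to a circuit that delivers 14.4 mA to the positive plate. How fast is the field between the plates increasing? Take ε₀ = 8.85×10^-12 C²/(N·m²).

Charge continuity gives I_d = I = 0.0144 A between the plates.
Since I_d = ε₀ A dE/dt, dE/dt = I_d/(ε₀A) = (0.0144)/((8.85×10^-12)(0.04011)) = 4.06×10^10 V/(m·s).

4.06×10^10 V/(m·s)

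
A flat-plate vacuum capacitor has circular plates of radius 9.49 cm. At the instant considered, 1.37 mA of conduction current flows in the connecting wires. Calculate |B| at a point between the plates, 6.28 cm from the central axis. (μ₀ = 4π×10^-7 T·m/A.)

No conduction current crosses the gap, so I_d there equals the 1.37×10^-3 A in the leads.
∮B·dl = μ₀ I_d,enc with I_d,enc = I_d r²/R² = 5.999×10^-4 A; so B = μ₀ I_d,enc/(2πr) = 1.91×10^-9 T.

1.91×10^-9 T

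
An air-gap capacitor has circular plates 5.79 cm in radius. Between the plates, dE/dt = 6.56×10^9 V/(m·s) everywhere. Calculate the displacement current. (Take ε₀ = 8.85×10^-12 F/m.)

With a uniform field, Φ_E = EA, so I_d = ε₀ A dE/dt = 6.11×10^-4 A.

6.11×10^-4 A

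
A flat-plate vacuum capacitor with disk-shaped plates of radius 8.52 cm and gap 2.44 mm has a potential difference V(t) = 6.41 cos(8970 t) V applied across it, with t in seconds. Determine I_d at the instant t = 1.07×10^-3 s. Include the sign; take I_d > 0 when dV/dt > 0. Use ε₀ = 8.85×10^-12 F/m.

8.19×10^-7 A

C = ε₀A/d = (8.85×10^-12)(0.02280)/(2.44×10^-3) = 8.270×10^-11 F. dV/dt = V₀ω·−sin(ωt); at ωt = 9.5979 rad this factor is 0.1723.
I_d = C dV/dt = (8.270×10^-11)(6.41)(8970)(0.1723) = 8.19×10^-7 A.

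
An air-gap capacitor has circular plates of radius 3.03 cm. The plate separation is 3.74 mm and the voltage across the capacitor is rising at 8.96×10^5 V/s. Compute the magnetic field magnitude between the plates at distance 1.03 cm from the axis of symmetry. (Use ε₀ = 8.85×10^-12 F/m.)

1.37×10^-11 T

I_d = C dV/dt with C = ε₀πR²/d = 6.824×10^-12 F, so I_d = (6.824×10^-12)(8.96×10^5) = 6.114×10^-6 A.
∮B·dl = μ₀ I_d,enc with I_d,enc = I_d r²/R² = 7.065×10^-7 A; so B = μ₀ I_d,enc/(2πr) = 1.37×10^-11 T.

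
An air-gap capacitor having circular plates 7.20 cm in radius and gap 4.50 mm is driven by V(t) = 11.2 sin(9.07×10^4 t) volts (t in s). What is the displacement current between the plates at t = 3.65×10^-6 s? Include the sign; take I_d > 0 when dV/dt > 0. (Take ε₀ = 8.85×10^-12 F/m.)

C = ε₀A/d = (8.85×10^-12)(0.01629)/(4.50×10^-3) = 3.204×10^-11 F. dV/dt = V₀ω·cos(ωt); at ωt = 0.331055 rad this factor is 0.9457.
I_d = C dV/dt = (3.204×10^-11)(11.2)(9.07×10^4)(0.9457) = 3.08×10^-5 A.

3.08×10^-5 A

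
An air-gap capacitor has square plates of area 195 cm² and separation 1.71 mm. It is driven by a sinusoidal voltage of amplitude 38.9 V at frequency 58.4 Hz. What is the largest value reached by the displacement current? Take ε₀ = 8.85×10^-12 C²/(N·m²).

1.44×10^-6 A

The displacement current equals the conduction current C dV/dt, which peaks at C V₀ ω.
With C = ε₀A/d = (8.85×10^-12)(0.0195)/(1.71×10^-3) = 1.009×10^-10 F and ω = 2πf = 366.9 rad/s, I_d,max = (1.009×10^-10)(38.9)(366.9) = 1.44×10^-6 A.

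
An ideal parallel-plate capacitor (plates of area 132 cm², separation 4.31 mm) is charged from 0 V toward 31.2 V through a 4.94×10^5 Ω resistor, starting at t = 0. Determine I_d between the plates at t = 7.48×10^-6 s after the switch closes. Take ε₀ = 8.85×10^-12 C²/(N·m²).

3.61×10^-5 A

With C = ε₀A/d = (8.85×10^-12)(0.0132)/(4.31×10^-3) = 2.710×10^-11 F, the time constant is τ = RC = 1.339×10^-5 s, so t/τ = 0.5586 and e^(−t/τ) = 0.5720.
I_d = I_cond = (V₀/R) e^(−t/τ) = (6.316×10^-5)(0.5720) = 3.61×10^-5 A.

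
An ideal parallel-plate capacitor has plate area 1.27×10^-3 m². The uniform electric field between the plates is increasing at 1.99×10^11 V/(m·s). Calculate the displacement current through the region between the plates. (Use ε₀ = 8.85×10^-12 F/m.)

2.24×10^-3 A

With a uniform field, Φ_E = EA, so I_d = ε₀ A dE/dt = 2.24×10^-3 A.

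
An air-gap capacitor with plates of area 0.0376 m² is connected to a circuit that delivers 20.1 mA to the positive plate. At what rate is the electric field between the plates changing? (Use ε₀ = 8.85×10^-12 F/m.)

6.04×10^10 V/(m·s)

The displacement current between the plates equals the conduction current, I_d = 20.1 mA.
Inverting I_d = ε₀ A dE/dt gives dE/dt = 0.0201 / (8.85×10^-12 · 0.0376) = 6.04×10^10 V/(m·s).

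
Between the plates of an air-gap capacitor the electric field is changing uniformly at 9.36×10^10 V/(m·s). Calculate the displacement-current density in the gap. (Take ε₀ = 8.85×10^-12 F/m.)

0.828 A/m²

J_d = ε₀ ∂E/∂t, so J_d = 0.828 A/m².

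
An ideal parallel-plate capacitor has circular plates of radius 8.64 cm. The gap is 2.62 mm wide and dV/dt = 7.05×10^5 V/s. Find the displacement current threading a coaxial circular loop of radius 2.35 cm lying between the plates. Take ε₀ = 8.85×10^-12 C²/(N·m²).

With E = V/d, dE/dt = 2.691×10^8 V/(m·s) and πR² = 0.02345 m², giving I_d = ε₀ πR² dE/dt = 5.585×10^-5 A.
Since J_d is uniform, the enclosed fraction is (r/R)² = 0.07398, giving I_d,enc = 4.13×10^-6 A.

4.13×10^-6 A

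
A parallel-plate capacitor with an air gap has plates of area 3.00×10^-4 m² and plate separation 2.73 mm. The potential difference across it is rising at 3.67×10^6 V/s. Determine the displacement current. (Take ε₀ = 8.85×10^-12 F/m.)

E = V/d so dE/dt = (dV/dt)/d = 1.344×10^9 V/(m·s), and I_d = ε₀ A dE/dt = (8.85×10^-12)(3.00×10^-4)(1.344×10^9) = 3.57×10^-6 A.

3.57×10^-6 A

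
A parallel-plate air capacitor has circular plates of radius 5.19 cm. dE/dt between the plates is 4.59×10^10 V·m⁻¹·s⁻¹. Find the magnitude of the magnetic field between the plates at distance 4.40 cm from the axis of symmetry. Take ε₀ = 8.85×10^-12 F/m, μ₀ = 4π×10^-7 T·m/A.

1.12×10^-8 T

Through the whole plate area (πR² = 8.462×10^-3 m²), I_d = ε₀ πR² dE/dt = 3.437×10^-3 A.
For r < R the Ampère–Maxwell law gives B(2πr) = μ₀ I_d (r²/R²), so B = μ₀ I_d r/(2πR²) = (4π×10^-7)(3.437×10^-3)(0.0440)/(2π·0.0519²) = 1.12×10^-8 T.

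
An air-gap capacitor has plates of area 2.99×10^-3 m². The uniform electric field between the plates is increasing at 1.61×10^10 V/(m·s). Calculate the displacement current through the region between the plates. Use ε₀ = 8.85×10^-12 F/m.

4.26×10^-4 A

I_d = ε₀ A (dE/dt) = (8.85×10^-12)(2.99×10^-3 m²)(1.61×10^10) = 4.26×10^-4 A.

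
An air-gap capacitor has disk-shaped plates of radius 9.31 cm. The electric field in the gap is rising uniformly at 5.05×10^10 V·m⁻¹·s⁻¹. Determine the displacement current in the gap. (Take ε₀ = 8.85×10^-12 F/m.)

0.0122 A

The displacement current is ε₀ times dΦ_E/dt = ε₀ A dE/dt = (8.85×10^-12)(0.02723)(5.05×10^10) = 0.0122 A.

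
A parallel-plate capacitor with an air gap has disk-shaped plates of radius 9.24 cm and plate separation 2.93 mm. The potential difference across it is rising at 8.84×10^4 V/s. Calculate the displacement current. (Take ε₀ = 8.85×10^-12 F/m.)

7.16×10^-6 A

The displacement current equals the charging current C dV/dt. With C = ε₀A/d = (8.85×10^-12)(0.02682)/(2.93×10^-3) = 8.101×10^-11 F, I_d = (8.101×10^-11)(8.84×10^4) = 7.16×10^-6 A.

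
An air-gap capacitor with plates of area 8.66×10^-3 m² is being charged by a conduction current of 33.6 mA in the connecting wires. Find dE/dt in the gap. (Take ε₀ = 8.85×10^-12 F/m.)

4.38×10^11 V/(m·s)

Charge continuity gives I_d = I = 0.0336 A between the plates.
Then dE/dt = I_d/(ε₀A) = 4.38×10^11 V/(m·s).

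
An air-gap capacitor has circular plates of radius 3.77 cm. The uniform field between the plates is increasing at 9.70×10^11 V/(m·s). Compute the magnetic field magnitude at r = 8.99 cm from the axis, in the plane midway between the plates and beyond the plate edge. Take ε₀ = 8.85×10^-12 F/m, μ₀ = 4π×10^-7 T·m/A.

8.53×10^-8 T

I_d = ε₀ dΦ_E/dt = ε₀ πR² (dE/dt) = (8.85×10^-12)(4.465×10^-3)(9.70×10^11) = 0.03833 A through the full plate area.
Outside the plates the loop encloses all of I_d, so B·2πr = μ₀ I_d and B = 8.53×10^-8 T.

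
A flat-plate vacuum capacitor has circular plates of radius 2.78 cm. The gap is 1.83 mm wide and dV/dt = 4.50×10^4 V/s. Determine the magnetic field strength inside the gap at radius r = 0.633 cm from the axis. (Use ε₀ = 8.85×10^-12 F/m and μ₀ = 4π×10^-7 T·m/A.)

With E = V/d, dE/dt = 2.459×10^7 V/(m·s) and πR² = 2.428×10^-3 m², giving I_d = ε₀ πR² dE/dt = 5.284×10^-7 A.
An Ampèrian loop of radius r encloses a fraction (r/R)² of I_d. Then B·2πr = μ₀ I_d (r/R)², giving B = μ₀ I_d r/(2πR²) = 8.66×10^-13 T.

8.66×10^-13 T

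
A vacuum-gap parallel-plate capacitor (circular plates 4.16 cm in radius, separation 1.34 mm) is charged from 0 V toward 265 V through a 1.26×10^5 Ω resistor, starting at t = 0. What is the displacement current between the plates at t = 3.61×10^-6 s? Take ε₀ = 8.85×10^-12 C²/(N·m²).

C = ε₀A/d = (8.85×10^-12)(5.437×10^-3)/(1.34×10^-3) = 3.591×10^-11 F and τ = RC = 4.525×10^-6 s. I_d in the gap equals the RC charging current.
I_d(t) = (V₀/R) e^(−t/τ) = 2.103×10^-3 · e^(−0.7978) = 9.47×10^-4 A.

9.47×10^-4 A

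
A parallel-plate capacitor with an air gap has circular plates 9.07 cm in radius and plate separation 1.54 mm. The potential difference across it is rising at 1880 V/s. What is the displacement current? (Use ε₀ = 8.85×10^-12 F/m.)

The displacement current equals the charging current C dV/dt. With C = ε₀A/d = (8.85×10^-12)(0.02584)/(1.54×10^-3) = 1.485×10^-10 F, I_d = (1.485×10^-10)(1880) = 2.79×10^-7 A.

2.79×10^-7 A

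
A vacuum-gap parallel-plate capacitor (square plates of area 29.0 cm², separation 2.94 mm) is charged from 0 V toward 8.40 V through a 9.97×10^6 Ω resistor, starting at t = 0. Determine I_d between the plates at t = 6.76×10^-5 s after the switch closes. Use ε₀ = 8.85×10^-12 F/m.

C = ε₀A/d = (8.85×10^-12)(2.90×10^-3)/(2.94×10^-3) = 8.730×10^-12 F, so τ = RC = 8.704×10^-5 s.
The conduction current is I(t) = (V₀/R) e^(−t/τ), and the displacement current between the plates equals it.
t/τ = 0.7767; I_d = (8.40/9.97×10^6) · e^(−0.7767) = (8.425×10^-7)(0.4599) = 3.87×10^-7 A.

3.87×10^-7 A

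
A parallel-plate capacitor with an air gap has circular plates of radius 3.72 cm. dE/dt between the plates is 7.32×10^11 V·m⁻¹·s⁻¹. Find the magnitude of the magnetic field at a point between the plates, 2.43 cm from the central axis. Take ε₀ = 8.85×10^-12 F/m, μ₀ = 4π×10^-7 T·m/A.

9.89×10^-8 T

Total displacement current: I_d = ε₀(πR²)(dE/dt) = (8.85×10^-12)(4.347×10^-3)(7.32×10^11) = 0.02816 A.
An Ampèrian loop of radius r encloses a fraction (r/R)² of I_d. Then B·2πr = μ₀ I_d (r/R)², giving B = μ₀ I_d r/(2πR²) = 9.89×10^-8 T.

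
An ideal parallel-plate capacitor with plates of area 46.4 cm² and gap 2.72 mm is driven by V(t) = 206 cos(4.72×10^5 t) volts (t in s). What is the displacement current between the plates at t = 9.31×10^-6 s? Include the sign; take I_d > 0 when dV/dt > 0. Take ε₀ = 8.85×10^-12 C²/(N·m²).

1.39×10^-3 A

C = ε₀A/d = (8.85×10^-12)(4.64×10^-3)/(2.72×10^-3) = 1.510×10^-11 F. dV/dt = V₀ω·−sin(ωt); at ωt = 4.39432 rad this factor is 0.9498.
I_d = C dV/dt = (1.510×10^-11)(206)(4.72×10^5)(0.9498) = 1.39×10^-3 A.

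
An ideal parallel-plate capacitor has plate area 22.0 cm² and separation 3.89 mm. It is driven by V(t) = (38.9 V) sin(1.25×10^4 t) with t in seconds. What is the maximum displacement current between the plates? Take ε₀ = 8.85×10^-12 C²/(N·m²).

C = ε₀A/d = (8.85×10^-12)(2.20×10^-3)/(3.89×10^-3) = 5.005×10^-12 F; ω = 1.25×10^4 rad/s.
I_d = C dV/dt, so |I_d|_max = C V₀ ω = (5.005×10^-12)(38.9)(1.25×10^4) = 2.43×10^-6 A.

2.43×10^-6 A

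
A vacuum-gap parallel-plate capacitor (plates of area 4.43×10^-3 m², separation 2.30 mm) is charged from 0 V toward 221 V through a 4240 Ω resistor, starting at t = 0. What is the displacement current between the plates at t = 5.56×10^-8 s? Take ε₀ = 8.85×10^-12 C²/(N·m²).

0.0242 A

C = ε₀A/d = (8.85×10^-12)(4.43×10^-3)/(2.30×10^-3) = 1.705×10^-11 F, so τ = RC = 7.229×10^-8 s.
The conduction current is I(t) = (V₀/R) e^(−t/τ), and the displacement current between the plates equals it.
t/τ = 0.7691; I_d = (221/4240) · e^(−0.7691) = (0.05212)(0.4634) = 0.0242 A.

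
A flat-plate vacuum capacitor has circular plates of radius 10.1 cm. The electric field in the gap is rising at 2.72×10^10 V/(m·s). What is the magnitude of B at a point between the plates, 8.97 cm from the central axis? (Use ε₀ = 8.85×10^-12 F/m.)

1.36×10^-8 T

Total displacement current: I_d = ε₀(πR²)(dE/dt) = (8.85×10^-12)(0.03205)(2.72×10^10) = 7.715×10^-3 A.
An Ampèrian loop of radius r encloses a fraction (r/R)² of I_d. Then B·2πr = μ₀ I_d (r/R)², giving B = μ₀ I_d r/(2πR²) = 1.36×10^-8 T.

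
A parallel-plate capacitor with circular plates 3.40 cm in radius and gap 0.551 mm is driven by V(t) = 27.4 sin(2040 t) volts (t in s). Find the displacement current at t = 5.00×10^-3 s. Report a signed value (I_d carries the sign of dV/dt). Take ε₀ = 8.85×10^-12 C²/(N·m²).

dE/dt = (V₀ω/d)·cos(ωt) with ωt = 10.2 rad: (27.4)(2040)(-0.7143)/(5.51×10^-4) = -7.246×10^7 V/(m·s).
I_d = ε₀ A dE/dt = (8.85×10^-12)(3.632×10^-3)(-7.246×10^7) = -2.33×10^-6 A.

-2.33×10^-6 A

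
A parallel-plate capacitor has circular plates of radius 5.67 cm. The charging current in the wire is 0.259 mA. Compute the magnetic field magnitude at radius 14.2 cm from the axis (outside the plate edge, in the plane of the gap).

3.65×10^-10 T

No conduction current crosses the gap, so I_d there equals the 2.59×10^-4 A in the leads.
With r > R the enclosed displacement current is the full I_d; B = μ₀ I_d / (2πr) = 3.65×10^-10 T.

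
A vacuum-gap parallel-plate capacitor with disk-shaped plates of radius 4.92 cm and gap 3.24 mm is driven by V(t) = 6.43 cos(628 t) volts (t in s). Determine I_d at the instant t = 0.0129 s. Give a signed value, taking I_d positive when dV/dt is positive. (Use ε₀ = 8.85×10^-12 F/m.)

dV/dt = (6.43)(628)·−sin(8.1012) = -3915 V/s.
I_d = C dV/dt with C = ε₀A/d = (8.85×10^-12)(7.605×10^-3)/(3.24×10^-3) = 2.077×10^-11 F, so I_d = (2.077×10^-11)(-3915) = -8.13×10^-8 A.

-8.13×10^-8 A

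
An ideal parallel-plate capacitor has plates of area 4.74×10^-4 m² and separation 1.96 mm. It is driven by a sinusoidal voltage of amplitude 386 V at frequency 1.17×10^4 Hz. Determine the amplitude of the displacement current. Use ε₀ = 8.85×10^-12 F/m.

6.07×10^-5 A

(dE/dt)_max = V₀ω/d = 1.448×10^10 V/(m·s); ω = 2πf = 7.351×10^4 rad/s.
I_d,max = ε₀ A (dE/dt)_max = (8.85×10^-12)(4.74×10^-4)(1.448×10^10) = 6.07×10^-5 A.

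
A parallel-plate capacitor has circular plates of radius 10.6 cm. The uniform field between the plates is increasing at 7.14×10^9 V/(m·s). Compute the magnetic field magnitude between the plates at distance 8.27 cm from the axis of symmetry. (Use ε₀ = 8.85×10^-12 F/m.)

3.28×10^-9 T

I_d = ε₀ dΦ_E/dt = ε₀ πR² (dE/dt) = (8.85×10^-12)(0.03530)(7.14×10^9) = 2.231×10^-3 A through the full plate area.
∮B·dl = μ₀ I_d,enc with I_d,enc = I_d r²/R² = 1.358×10^-3 A; so B = μ₀ I_d,enc/(2πr) = 3.28×10^-9 T.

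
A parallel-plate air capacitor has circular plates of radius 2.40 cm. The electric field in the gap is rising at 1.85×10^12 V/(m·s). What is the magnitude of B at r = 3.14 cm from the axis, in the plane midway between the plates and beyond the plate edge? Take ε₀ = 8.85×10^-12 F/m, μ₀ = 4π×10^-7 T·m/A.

Total displacement current: I_d = ε₀(πR²)(dE/dt) = (8.85×10^-12)(1.810×10^-3)(1.85×10^12) = 0.02963 A.
For r ≥ R the full I_d is enclosed: B = μ₀ I_d/(2πr) = (4π×10^-7)(0.02963)/(2π·0.0314) = 1.89×10^-7 T.

1.89×10^-7 T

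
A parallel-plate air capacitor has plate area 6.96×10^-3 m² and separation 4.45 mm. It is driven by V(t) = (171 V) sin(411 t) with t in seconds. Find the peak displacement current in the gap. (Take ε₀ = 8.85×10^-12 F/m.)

(dE/dt)_max = V₀ω/d = 1.579×10^7 V/(m·s); ω = 411 rad/s.
I_d,max = ε₀ A (dE/dt)_max = (8.85×10^-12)(6.96×10^-3)(1.579×10^7) = 9.73×10^-7 A.

9.73×10^-7 A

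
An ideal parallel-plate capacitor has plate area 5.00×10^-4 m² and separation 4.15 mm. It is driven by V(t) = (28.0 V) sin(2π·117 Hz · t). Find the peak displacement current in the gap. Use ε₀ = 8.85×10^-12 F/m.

2.19×10^-8 A

C = ε₀A/d = (8.85×10^-12)(5.00×10^-4)/(4.15×10^-3) = 1.066×10^-12 F; ω = 2πf = 735.1 rad/s.
I_d = C dV/dt, so |I_d|_max = C V₀ ω = (1.066×10^-12)(28.0)(735.1) = 2.19×10^-8 A.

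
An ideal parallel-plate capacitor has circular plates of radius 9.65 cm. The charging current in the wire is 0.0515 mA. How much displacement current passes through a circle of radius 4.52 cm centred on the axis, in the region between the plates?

1.13×10^-5 A

No conduction current crosses the gap, so I_d there equals the 5.15×10^-5 A in the leads.
Through an area πr² the displacement current is I_d·(πr²/πR²) = I_d (r/R)² = 1.13×10^-5 A.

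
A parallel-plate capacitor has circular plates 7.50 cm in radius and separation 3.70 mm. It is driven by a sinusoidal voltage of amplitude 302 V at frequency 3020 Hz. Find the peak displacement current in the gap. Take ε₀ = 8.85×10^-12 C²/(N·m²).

2.42×10^-4 A

(dE/dt)_max = V₀ω/d = 1.549×10^9 V/(m·s); ω = 2πf = 1.898×10^4 rad/s.
I_d,max = ε₀ A (dE/dt)_max = (8.85×10^-12)(0.01767)(1.549×10^9) = 2.42×10^-4 A.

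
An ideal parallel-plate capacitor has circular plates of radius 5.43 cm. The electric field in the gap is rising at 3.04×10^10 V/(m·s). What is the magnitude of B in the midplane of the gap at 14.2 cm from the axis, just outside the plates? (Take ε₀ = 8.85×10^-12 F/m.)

Total displacement current: I_d = ε₀(πR²)(dE/dt) = (8.85×10^-12)(9.263×10^-3)(3.04×10^10) = 2.492×10^-3 A.
With r > R the enclosed displacement current is the full I_d; B = μ₀ I_d / (2πr) = 3.51×10^-9 T.

3.51×10^-9 T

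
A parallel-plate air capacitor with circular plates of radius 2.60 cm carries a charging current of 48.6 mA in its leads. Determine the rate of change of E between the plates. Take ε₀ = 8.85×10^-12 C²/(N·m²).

2.59×10^12 V/(m·s)

The displacement current between the plates equals the conduction current, I_d = 48.6 mA.
Inverting I_d = ε₀ A dE/dt gives dE/dt = 0.0486 / (8.85×10^-12 · 2.124×10^-3) = 2.59×10^12 V/(m·s).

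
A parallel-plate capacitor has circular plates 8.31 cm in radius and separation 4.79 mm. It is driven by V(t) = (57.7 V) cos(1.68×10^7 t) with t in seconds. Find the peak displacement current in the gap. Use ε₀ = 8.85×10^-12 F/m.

0.0389 A

(dE/dt)_max = V₀ω/d = 2.024×10^11 V/(m·s); ω = 1.68×10^7 rad/s.
I_d,max = ε₀ A (dE/dt)_max = (8.85×10^-12)(0.02169)(2.024×10^11) = 0.0389 A.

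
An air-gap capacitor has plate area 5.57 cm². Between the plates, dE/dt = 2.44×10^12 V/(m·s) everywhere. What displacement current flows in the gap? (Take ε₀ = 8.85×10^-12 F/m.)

The displacement current is ε₀ times dΦ_E/dt = ε₀ A dE/dt = (8.85×10^-12)(5.57×10^-4)(2.44×10^12) = 0.0120 A.

0.0120 A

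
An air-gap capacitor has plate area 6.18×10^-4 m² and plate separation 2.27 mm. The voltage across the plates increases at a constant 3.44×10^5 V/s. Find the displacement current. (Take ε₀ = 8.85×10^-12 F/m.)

8.29×10^-7 A

The field between the plates is E = V/d, so dE/dt = (3.44×10^5)/(2.27×10^-3 m) = 1.515×10^8 V/(m·s).
I_d = ε₀ A (dE/dt) = (8.85×10^-12)(6.18×10^-4)(1.515×10^8) = 8.29×10^-7 A.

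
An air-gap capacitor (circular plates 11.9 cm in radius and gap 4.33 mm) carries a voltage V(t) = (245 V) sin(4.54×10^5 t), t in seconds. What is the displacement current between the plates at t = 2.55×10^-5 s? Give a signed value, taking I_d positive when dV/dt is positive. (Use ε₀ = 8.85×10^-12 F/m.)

dV/dt = (245)(4.54×10^5)·cos(11.577) = 6.109×10^7 V/s.
I_d = C dV/dt with C = ε₀A/d = (8.85×10^-12)(0.04449)/(4.33×10^-3) = 9.093×10^-11 F, so I_d = (9.093×10^-11)(6.109×10^7) = 5.55×10^-3 A.

5.55×10^-3 A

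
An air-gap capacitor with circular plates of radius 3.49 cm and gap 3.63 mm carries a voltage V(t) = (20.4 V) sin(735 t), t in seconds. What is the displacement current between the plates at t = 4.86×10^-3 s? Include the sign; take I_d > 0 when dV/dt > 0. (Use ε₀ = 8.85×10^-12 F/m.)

-1.27×10^-7 A

dV/dt = (20.4)(735)·cos(3.5721) = -1.363×10^4 V/s.
I_d = C dV/dt with C = ε₀A/d = (8.85×10^-12)(3.826×10^-3)/(3.63×10^-3) = 9.328×10^-12 F, so I_d = (9.328×10^-12)(-1.363×10^4) = -1.27×10^-7 A.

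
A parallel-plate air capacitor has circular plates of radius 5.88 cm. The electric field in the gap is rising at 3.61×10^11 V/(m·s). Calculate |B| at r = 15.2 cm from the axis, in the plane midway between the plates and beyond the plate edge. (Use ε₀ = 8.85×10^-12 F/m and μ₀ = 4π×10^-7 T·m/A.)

4.57×10^-8 T

Through the whole plate area (πR² = 0.01086 m²), I_d = ε₀ πR² dE/dt = 0.03470 A.
With r > R the enclosed displacement current is the full I_d; B = μ₀ I_d / (2πr) = 4.57×10^-8 T.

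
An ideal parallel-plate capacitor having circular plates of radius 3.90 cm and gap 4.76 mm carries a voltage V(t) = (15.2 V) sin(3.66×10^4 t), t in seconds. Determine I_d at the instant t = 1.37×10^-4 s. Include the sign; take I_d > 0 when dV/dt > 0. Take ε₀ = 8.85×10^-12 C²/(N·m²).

1.47×10^-6 A

C = ε₀A/d = (8.85×10^-12)(4.778×10^-3)/(4.76×10^-3) = 8.883×10^-12 F. dV/dt = V₀ω·cos(ωt); at ωt = 5.0142 rad this factor is 0.2972.
I_d = C dV/dt = (8.883×10^-12)(15.2)(3.66×10^4)(0.2972) = 1.47×10^-6 A.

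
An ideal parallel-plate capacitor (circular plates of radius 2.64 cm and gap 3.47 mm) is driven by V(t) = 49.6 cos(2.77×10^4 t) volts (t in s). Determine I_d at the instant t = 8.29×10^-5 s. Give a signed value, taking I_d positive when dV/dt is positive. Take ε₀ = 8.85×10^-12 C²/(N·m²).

dE/dt = (V₀ω/d)·−sin(ωt) with ωt = 2.29633 rad: (49.6)(2.77×10^4)(-0.7481)/(3.47×10^-3) = -2.962×10^8 V/(m·s).
I_d = ε₀ A dE/dt = (8.85×10^-12)(2.190×10^-3)(-2.962×10^8) = -5.74×10^-6 A.

-5.74×10^-6 A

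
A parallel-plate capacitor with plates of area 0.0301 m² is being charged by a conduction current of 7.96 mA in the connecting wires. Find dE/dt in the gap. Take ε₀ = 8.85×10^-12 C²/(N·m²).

2.99×10^10 V/(m·s)

The displacement current between the plates equals the conduction current, I_d = 7.96 mA.
Since I_d = ε₀ A dE/dt, dE/dt = I_d/(ε₀A) = (7.96×10^-3)/((8.85×10^-12)(0.0301)) = 2.99×10^10 V/(m·s).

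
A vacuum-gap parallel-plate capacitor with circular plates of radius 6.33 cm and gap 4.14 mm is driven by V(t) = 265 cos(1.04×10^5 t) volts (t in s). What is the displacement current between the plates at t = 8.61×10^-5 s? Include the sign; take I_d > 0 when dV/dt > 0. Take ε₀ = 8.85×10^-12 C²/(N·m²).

-3.36×10^-4 A

dE/dt = (V₀ω/d)·−sin(ωt) with ωt = 8.9544 rad: (265)(1.04×10^5)(-0.4532)/(4.14×10^-3) = -3.017×10^9 V/(m·s).
I_d = ε₀ A dE/dt = (8.85×10^-12)(0.01259)(-3.017×10^9) = -3.36×10^-4 A.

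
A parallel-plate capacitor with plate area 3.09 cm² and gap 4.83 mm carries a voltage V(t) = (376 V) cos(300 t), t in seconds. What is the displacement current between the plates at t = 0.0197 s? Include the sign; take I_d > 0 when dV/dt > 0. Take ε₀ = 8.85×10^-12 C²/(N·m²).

2.33×10^-8 A

dV/dt = (376)(300)·−sin(5.91) = 4.113×10^4 V/s.
I_d = C dV/dt with C = ε₀A/d = (8.85×10^-12)(3.09×10^-4)/(4.83×10^-3) = 5.662×10^-13 F, so I_d = (5.662×10^-13)(4.113×10^4) = 2.33×10^-8 A.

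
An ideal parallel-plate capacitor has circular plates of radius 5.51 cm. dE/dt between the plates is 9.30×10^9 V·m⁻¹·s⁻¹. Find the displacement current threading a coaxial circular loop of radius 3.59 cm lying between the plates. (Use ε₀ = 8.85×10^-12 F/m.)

3.33×10^-4 A

I_d = ε₀ dΦ_E/dt = ε₀ πR² (dE/dt) = (8.85×10^-12)(9.538×10^-3)(9.30×10^9) = 7.850×10^-4 A through the full plate area.
Through an area πr² the displacement current is I_d·(πr²/πR²) = I_d (r/R)² = 3.33×10^-4 A.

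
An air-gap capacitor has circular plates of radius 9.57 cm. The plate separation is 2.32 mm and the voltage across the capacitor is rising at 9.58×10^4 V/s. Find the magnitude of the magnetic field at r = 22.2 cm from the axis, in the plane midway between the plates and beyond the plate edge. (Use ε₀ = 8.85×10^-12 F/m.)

9.47×10^-12 T

dE/dt = (dV/dt)/d = 4.129×10^7 V/(m·s); I_d = ε₀(πR²)(dE/dt) = (8.85×10^-12)(0.02877)(4.129×10^7) = 1.051×10^-5 A.
Outside the plates the loop encloses all of I_d, so B·2πr = μ₀ I_d and B = 9.47×10^-12 T.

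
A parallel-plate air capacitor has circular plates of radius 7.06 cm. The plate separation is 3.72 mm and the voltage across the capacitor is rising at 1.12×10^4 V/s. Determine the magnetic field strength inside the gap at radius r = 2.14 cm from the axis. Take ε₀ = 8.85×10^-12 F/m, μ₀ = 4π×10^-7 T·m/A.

3.58×10^-13 T

I_d = C dV/dt with C = ε₀πR²/d = 3.726×10^-11 F, so I_d = (3.726×10^-11)(1.12×10^4) = 4.173×10^-7 A.
∮B·dl = μ₀ I_d,enc with I_d,enc = I_d r²/R² = 3.834×10^-8 A; so B = μ₀ I_d,enc/(2πr) = 3.58×10^-13 T.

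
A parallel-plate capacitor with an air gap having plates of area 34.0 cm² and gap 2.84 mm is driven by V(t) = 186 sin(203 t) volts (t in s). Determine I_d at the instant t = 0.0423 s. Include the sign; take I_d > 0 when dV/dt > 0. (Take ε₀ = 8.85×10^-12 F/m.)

-2.68×10^-7 A

dV/dt = (186)(203)·cos(8.5869) = -2.526×10^4 V/s.
I_d = C dV/dt with C = ε₀A/d = (8.85×10^-12)(3.40×10^-3)/(2.84×10^-3) = 1.060×10^-11 F, so I_d = (1.060×10^-11)(-2.526×10^4) = -2.68×10^-7 A.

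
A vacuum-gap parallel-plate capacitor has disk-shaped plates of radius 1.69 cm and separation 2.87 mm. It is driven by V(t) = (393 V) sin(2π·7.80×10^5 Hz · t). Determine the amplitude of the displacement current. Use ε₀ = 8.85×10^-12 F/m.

(dE/dt)_max = V₀ω/d = 6.711×10^11 V/(m·s); ω = 2πf = 4.901×10^6 rad/s.
I_d,max = ε₀ A (dE/dt)_max = (8.85×10^-12)(8.973×10^-4)(6.711×10^11) = 5.33×10^-3 A.

5.33×10^-3 A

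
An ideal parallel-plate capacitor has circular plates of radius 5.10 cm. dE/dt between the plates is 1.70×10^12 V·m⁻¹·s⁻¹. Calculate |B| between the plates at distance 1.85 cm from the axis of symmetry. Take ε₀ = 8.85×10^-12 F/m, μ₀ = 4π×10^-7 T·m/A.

1.75×10^-7 T

I_d = ε₀ dΦ_E/dt = ε₀ πR² (dE/dt) = (8.85×10^-12)(8.171×10^-3)(1.70×10^12) = 0.1229 A through the full plate area.
An Ampèrian loop of radius r encloses a fraction (r/R)² of I_d. Then B·2πr = μ₀ I_d (r/R)², giving B = μ₀ I_d r/(2πR²) = 1.75×10^-7 T.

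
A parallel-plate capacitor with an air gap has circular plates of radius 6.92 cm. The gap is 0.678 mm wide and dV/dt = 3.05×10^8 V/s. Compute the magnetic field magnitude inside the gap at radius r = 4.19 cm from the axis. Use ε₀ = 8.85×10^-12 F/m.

With E = V/d, dE/dt = 4.499×10^11 V/(m·s) and πR² = 0.01504 m², giving I_d = ε₀ πR² dE/dt = 0.05988 A.
∮B·dl = μ₀ I_d,enc with I_d,enc = I_d r²/R² = 0.02195 A; so B = μ₀ I_d,enc/(2πr) = 1.05×10^-7 T.

1.05×10^-7 T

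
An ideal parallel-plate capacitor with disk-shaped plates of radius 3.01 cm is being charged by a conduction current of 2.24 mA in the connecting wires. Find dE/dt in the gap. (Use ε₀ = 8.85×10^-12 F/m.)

8.89×10^10 V/(m·s)

By continuity, I_d in the gap equals the 2.24 mA flowing in the wire.
Inverting I_d = ε₀ A dE/dt gives dE/dt = 2.24×10^-3 / (8.85×10^-12 · 2.846×10^-3) = 8.89×10^10 V/(m·s).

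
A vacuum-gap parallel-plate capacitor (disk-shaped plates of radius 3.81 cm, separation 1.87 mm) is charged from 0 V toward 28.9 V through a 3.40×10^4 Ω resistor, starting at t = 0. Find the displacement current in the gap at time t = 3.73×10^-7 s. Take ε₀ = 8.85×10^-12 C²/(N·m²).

C = ε₀A/d = (8.85×10^-12)(4.560×10^-3)/(1.87×10^-3) = 2.158×10^-11 F, so τ = RC = 7.337×10^-7 s.
The conduction current is I(t) = (V₀/R) e^(−t/τ), and the displacement current between the plates equals it.
t/τ = 0.5084; I_d = (28.9/3.40×10^4) · e^(−0.5084) = (8.500×10^-4)(0.6015) = 5.11×10^-4 A.

5.11×10^-4 A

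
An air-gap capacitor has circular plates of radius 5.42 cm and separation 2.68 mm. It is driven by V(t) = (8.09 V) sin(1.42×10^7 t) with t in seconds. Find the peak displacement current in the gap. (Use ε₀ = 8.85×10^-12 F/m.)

3.50×10^-3 A

(dE/dt)_max = V₀ω/d = 4.286×10^10 V/(m·s); ω = 1.42×10^7 rad/s.
I_d,max = ε₀ A (dE/dt)_max = (8.85×10^-12)(9.229×10^-3)(4.286×10^10) = 3.50×10^-3 A.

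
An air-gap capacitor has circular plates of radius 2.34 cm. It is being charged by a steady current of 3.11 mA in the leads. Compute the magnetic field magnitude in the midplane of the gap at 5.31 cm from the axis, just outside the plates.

By continuity the displacement current in the gap matches the conduction current: I_d = 3.11×10^-3 A.
With r > R the enclosed displacement current is the full I_d; B = μ₀ I_d / (2πr) = 1.17×10^-8 T.

1.17×10^-8 T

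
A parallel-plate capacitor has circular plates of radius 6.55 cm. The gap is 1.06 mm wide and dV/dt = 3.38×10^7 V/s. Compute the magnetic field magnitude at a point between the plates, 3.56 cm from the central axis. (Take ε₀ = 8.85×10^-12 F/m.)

I_d = C dV/dt with C = ε₀πR²/d = 1.125×10^-10 F, so I_d = (1.125×10^-10)(3.38×10^7) = 3.802×10^-3 A.
An Ampèrian loop of radius r encloses a fraction (r/R)² of I_d. Then B·2πr = μ₀ I_d (r/R)², giving B = μ₀ I_d r/(2πR²) = 6.31×10^-9 T.

6.31×10^-9 T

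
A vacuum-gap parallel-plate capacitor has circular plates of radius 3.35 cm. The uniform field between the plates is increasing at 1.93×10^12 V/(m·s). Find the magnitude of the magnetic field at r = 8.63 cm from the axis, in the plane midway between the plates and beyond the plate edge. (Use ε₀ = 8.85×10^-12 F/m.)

I_d = ε₀ dΦ_E/dt = ε₀ πR² (dE/dt) = (8.85×10^-12)(3.526×10^-3)(1.93×10^12) = 0.06023 A through the full plate area.
Outside the plates the loop encloses all of I_d, so B·2πr = μ₀ I_d and B = 1.40×10^-7 T.

1.40×10^-7 T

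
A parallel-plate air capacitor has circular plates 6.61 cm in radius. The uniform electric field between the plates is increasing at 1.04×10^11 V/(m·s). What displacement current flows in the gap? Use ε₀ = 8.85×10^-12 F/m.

With a uniform field, Φ_E = EA, so I_d = ε₀ A dE/dt = 0.0126 A.

0.0126 A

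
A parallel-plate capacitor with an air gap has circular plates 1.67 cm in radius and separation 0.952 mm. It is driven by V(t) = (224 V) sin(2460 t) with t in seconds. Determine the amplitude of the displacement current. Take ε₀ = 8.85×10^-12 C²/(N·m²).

The displacement current equals the conduction current C dV/dt, which peaks at C V₀ ω.
With C = ε₀A/d = (8.85×10^-12)(8.762×10^-4)/(9.52×10^-4) = 8.145×10^-12 F and ω = 2460 rad/s, I_d,max = (8.145×10^-12)(224)(2460) = 4.49×10^-6 A.

4.49×10^-6 A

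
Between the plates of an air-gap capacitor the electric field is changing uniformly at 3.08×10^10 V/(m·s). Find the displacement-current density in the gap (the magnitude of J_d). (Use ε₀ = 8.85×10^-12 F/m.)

The displacement-current density is ε₀ ∂E/∂t = (8.85×10^-12)(3.08×10^10) = 0.273 A/m².

0.273 A/m²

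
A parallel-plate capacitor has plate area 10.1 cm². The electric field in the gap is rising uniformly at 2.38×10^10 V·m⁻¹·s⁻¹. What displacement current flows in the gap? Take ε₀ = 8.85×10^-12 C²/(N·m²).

2.13×10^-4 A

With a uniform field, Φ_E = EA, so I_d = ε₀ A dE/dt = 2.13×10^-4 A.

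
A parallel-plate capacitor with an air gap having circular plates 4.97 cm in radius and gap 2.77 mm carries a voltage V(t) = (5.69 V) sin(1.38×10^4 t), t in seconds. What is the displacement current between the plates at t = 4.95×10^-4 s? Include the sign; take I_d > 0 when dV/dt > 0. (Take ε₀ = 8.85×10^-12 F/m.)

1.66×10^-6 A

C = ε₀A/d = (8.85×10^-12)(7.760×10^-3)/(2.77×10^-3) = 2.479×10^-11 F. dV/dt = V₀ω·cos(ωt); at ωt = 6.831 rad this factor is 0.8537.
I_d = C dV/dt = (2.479×10^-11)(5.69)(1.38×10^4)(0.8537) = 1.66×10^-6 A.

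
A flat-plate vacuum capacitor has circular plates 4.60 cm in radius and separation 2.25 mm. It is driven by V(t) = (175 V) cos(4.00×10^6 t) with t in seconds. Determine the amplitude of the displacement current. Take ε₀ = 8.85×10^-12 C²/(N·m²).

The displacement current equals the conduction current C dV/dt, which peaks at C V₀ ω.
With C = ε₀A/d = (8.85×10^-12)(6.648×10^-3)/(2.25×10^-3) = 2.615×10^-11 F and ω = 4.00×10^6 rad/s, I_d,max = (2.615×10^-11)(175)(4.00×10^6) = 0.0183 A.

0.0183 A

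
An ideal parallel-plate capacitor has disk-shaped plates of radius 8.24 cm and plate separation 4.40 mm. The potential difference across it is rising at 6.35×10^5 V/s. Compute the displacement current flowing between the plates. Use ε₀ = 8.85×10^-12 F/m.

The field between the plates is E = V/d, so dE/dt = (6.35×10^5)/(4.40×10^-3 m) = 1.443×10^8 V/(m·s).
I_d = ε₀ A (dE/dt) = (8.85×10^-12)(0.02133)(1.443×10^8) = 2.72×10^-5 A.

2.72×10^-5 A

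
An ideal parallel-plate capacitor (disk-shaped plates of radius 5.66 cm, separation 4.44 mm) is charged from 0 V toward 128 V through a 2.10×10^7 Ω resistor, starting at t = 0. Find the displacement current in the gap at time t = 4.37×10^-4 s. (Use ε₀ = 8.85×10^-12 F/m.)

C = ε₀A/d = (8.85×10^-12)(0.01006)/(4.44×10^-3) = 2.005×10^-11 F and τ = RC = 4.211×10^-4 s. I_d in the gap equals the RC charging current.
I_d(t) = (V₀/R) e^(−t/τ) = 6.095×10^-6 · e^(−1.038) = 2.16×10^-6 A.

2.16×10^-6 A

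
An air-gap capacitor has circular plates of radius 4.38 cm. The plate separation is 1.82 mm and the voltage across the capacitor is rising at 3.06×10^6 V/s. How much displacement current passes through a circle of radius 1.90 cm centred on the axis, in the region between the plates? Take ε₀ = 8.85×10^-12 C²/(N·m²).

1.69×10^-5 A

With E = V/d, dE/dt = 1.681×10^9 V/(m·s) and πR² = 6.027×10^-3 m², giving I_d = ε₀ πR² dE/dt = 8.966×10^-5 A.
Since J_d is uniform, the enclosed fraction is (r/R)² = 0.1882, giving I_d,enc = 1.69×10^-5 A.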